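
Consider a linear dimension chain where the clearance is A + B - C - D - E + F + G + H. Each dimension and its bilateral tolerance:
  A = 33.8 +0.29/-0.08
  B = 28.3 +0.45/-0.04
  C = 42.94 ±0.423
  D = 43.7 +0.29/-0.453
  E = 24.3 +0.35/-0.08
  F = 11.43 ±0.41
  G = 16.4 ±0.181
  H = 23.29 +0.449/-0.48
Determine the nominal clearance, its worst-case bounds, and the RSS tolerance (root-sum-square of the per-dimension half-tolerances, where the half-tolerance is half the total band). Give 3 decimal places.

Stack each dimension's contribution:
  +A: nom +33.800 → Σnom=33.800; wc +0.290/-0.080 → slack +0.290/-0.080; half-tol=0.185, Σhalf²=0.034225
  +B: nom +28.300 → Σnom=62.100; wc +0.450/-0.040 → slack +0.740/-0.120; half-tol=0.245, Σhalf²=0.094250
  -C: nom -42.940 → Σnom=19.160; wc +0.423/-0.423 → slack +1.163/-0.543; half-tol=0.423, Σhalf²=0.273179
  -D: nom -43.700 → Σnom=-24.540; wc +0.453/-0.290 → slack +1.616/-0.833; half-tol=0.371, Σhalf²=0.411191
  -E: nom -24.300 → Σnom=-48.840; wc +0.080/-0.350 → slack +1.696/-1.183; half-tol=0.215, Σhalf²=0.457416
  +F: nom +11.430 → Σnom=-37.410; wc +0.410/-0.410 → slack +2.106/-1.593; half-tol=0.410, Σhalf²=0.625516
  +G: nom +16.400 → Σnom=-21.010; wc +0.181/-0.181 → slack +2.287/-1.774; half-tol=0.181, Σhalf²=0.658277
  +H: nom +23.290 → Σnom=2.280; wc +0.449/-0.480 → slack +2.736/-2.254; half-tol=0.465, Σhalf²=0.874038
Nominal = 2.280. Worst-case = [2.280 - 2.254, 2.280 + 2.736] = [0.026, 5.016]. RSS = √0.874038 = 0.935.

nominal=2.280 wc=[0.026,5.016] rss=0.935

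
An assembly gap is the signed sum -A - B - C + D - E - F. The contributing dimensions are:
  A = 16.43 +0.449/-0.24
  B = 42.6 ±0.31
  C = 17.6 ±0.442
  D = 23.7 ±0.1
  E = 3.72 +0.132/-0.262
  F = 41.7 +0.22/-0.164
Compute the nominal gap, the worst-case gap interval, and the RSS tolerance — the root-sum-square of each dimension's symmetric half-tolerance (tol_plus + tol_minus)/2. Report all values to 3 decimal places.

nominal=-98.350 wc=[-100.003,-96.832] rss=0.704

Stack each dimension's contribution:
  -A: nom -16.430 → Σnom=-16.430; wc +0.240/-0.449 → slack +0.240/-0.449; half-tol=0.345, Σhalf²=0.118680
  -B: nom -42.600 → Σnom=-59.030; wc +0.310/-0.310 → slack +0.550/-0.759; half-tol=0.310, Σhalf²=0.214780
  -C: nom -17.600 → Σnom=-76.630; wc +0.442/-0.442 → slack +0.992/-1.201; half-tol=0.442, Σhalf²=0.410144
  +D: nom +23.700 → Σnom=-52.930; wc +0.100/-0.100 → slack +1.092/-1.301; half-tol=0.100, Σhalf²=0.420144
  -E: nom -3.720 → Σnom=-56.650; wc +0.262/-0.132 → slack +1.354/-1.433; half-tol=0.197, Σhalf²=0.458953
  -F: nom -41.700 → Σnom=-98.350; wc +0.164/-0.220 → slack +1.518/-1.653; half-tol=0.192, Σhalf²=0.495817
Nominal = -98.350. Worst-case = [-98.350 - 1.653, -98.350 + 1.518] = [-100.003, -96.832]. RSS = √0.495817 = 0.704.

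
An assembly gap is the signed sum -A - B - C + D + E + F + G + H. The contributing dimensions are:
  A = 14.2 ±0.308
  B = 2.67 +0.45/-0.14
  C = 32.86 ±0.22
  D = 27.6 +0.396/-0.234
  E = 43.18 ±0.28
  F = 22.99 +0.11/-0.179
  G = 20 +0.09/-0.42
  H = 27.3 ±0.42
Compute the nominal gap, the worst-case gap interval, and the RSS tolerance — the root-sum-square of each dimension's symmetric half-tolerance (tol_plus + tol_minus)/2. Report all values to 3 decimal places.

nominal=91.340 wc=[88.829,93.304] rss=0.819

Stack each dimension's contribution:
  -A: nom -14.200 → Σnom=-14.200; wc +0.308/-0.308 → slack +0.308/-0.308; half-tol=0.308, Σhalf²=0.094864
  -B: nom -2.670 → Σnom=-16.870; wc +0.140/-0.450 → slack +0.448/-0.758; half-tol=0.295, Σhalf²=0.181889
  -C: nom -32.860 → Σnom=-49.730; wc +0.220/-0.220 → slack +0.668/-0.978; half-tol=0.220, Σhalf²=0.230289
  +D: nom +27.600 → Σnom=-22.130; wc +0.396/-0.234 → slack +1.064/-1.212; half-tol=0.315, Σhalf²=0.329514
  +E: nom +43.180 → Σnom=21.050; wc +0.280/-0.280 → slack +1.344/-1.492; half-tol=0.280, Σhalf²=0.407914
  +F: nom +22.990 → Σnom=44.040; wc +0.110/-0.179 → slack +1.454/-1.671; half-tol=0.144, Σhalf²=0.428794
  +G: nom +20.000 → Σnom=64.040; wc +0.090/-0.420 → slack +1.544/-2.091; half-tol=0.255, Σhalf²=0.493819
  +H: nom +27.300 → Σnom=91.340; wc +0.420/-0.420 → slack +1.964/-2.511; half-tol=0.420, Σhalf²=0.670219
Nominal = 91.340. Worst-case = [91.340 - 2.511, 91.340 + 1.964] = [88.829, 93.304]. RSS = √0.670219 = 0.819.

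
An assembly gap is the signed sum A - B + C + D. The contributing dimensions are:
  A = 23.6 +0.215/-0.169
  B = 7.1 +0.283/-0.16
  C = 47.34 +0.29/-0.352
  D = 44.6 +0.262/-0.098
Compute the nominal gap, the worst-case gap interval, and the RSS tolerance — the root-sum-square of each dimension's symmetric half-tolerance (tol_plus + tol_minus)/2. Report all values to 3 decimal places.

nominal=108.440 wc=[107.538,109.367] rss=0.470

Stack each dimension's contribution:
  +A: nom +23.600 → Σnom=23.600; wc +0.215/-0.169 → slack +0.215/-0.169; half-tol=0.192, Σhalf²=0.036864
  -B: nom -7.100 → Σnom=16.500; wc +0.160/-0.283 → slack +0.375/-0.452; half-tol=0.221, Σhalf²=0.085926
  +C: nom +47.340 → Σnom=63.840; wc +0.290/-0.352 → slack +0.665/-0.804; half-tol=0.321, Σhalf²=0.188967
  +D: nom +44.600 → Σnom=108.440; wc +0.262/-0.098 → slack +0.927/-0.902; half-tol=0.180, Σhalf²=0.221367
Nominal = 108.440. Worst-case = [108.440 - 0.902, 108.440 + 0.927] = [107.538, 109.367]. RSS = √0.221367 = 0.470.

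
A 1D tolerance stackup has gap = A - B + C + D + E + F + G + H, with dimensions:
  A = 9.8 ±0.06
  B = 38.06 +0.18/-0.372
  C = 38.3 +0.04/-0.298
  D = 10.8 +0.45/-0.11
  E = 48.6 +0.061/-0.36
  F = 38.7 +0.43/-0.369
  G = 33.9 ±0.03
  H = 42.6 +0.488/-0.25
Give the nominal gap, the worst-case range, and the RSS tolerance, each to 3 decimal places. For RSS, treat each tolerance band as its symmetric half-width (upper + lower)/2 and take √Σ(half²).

nominal=184.640 wc=[182.983,186.571] rss=0.726

Stack each dimension's contribution:
  +A: nom +9.800 → Σnom=9.800; wc +0.060/-0.060 → slack +0.060/-0.060; half-tol=0.060, Σhalf²=0.003600
  -B: nom -38.060 → Σnom=-28.260; wc +0.372/-0.180 → slack +0.432/-0.240; half-tol=0.276, Σhalf²=0.079776
  +C: nom +38.300 → Σnom=10.040; wc +0.040/-0.298 → slack +0.472/-0.538; half-tol=0.169, Σhalf²=0.108337
  +D: nom +10.800 → Σnom=20.840; wc +0.450/-0.110 → slack +0.922/-0.648; half-tol=0.280, Σhalf²=0.186737
  +E: nom +48.600 → Σnom=69.440; wc +0.061/-0.360 → slack +0.983/-1.008; half-tol=0.210, Σhalf²=0.231047
  +F: nom +38.700 → Σnom=108.140; wc +0.430/-0.369 → slack +1.413/-1.377; half-tol=0.399, Σhalf²=0.390648
  +G: nom +33.900 → Σnom=142.040; wc +0.030/-0.030 → slack +1.443/-1.407; half-tol=0.030, Σhalf²=0.391548
  +H: nom +42.600 → Σnom=184.640; wc +0.488/-0.250 → slack +1.931/-1.657; half-tol=0.369, Σhalf²=0.527709
Nominal = 184.640. Worst-case = [184.640 - 1.657, 184.640 + 1.931] = [182.983, 186.571]. RSS = √0.527709 = 0.726.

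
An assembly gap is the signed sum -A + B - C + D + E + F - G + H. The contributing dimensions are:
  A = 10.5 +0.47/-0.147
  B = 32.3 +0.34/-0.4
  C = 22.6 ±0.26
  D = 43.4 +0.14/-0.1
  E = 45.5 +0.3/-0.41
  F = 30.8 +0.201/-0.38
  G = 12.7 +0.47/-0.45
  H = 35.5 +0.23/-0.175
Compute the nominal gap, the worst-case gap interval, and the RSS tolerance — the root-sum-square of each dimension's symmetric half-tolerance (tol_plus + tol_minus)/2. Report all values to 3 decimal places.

nominal=141.700 wc=[139.035,143.768] rss=0.882

Stack each dimension's contribution:
  -A: nom -10.500 → Σnom=-10.500; wc +0.147/-0.470 → slack +0.147/-0.470; half-tol=0.308, Σhalf²=0.095172
  +B: nom +32.300 → Σnom=21.800; wc +0.340/-0.400 → slack +0.487/-0.870; half-tol=0.370, Σhalf²=0.232072
  -C: nom -22.600 → Σnom=-0.800; wc +0.260/-0.260 → slack +0.747/-1.130; half-tol=0.260, Σhalf²=0.299672
  +D: nom +43.400 → Σnom=42.600; wc +0.140/-0.100 → slack +0.887/-1.230; half-tol=0.120, Σhalf²=0.314072
  +E: nom +45.500 → Σnom=88.100; wc +0.300/-0.410 → slack +1.187/-1.640; half-tol=0.355, Σhalf²=0.440097
  +F: nom +30.800 → Σnom=118.900; wc +0.201/-0.380 → slack +1.388/-2.020; half-tol=0.290, Σhalf²=0.524487
  -G: nom -12.700 → Σnom=106.200; wc +0.450/-0.470 → slack +1.838/-2.490; half-tol=0.460, Σhalf²=0.736088
  +H: nom +35.500 → Σnom=141.700; wc +0.230/-0.175 → slack +2.068/-2.665; half-tol=0.203, Σhalf²=0.777094
Nominal = 141.700. Worst-case = [141.700 - 2.665, 141.700 + 2.068] = [139.035, 143.768]. RSS = √0.777094 = 0.882.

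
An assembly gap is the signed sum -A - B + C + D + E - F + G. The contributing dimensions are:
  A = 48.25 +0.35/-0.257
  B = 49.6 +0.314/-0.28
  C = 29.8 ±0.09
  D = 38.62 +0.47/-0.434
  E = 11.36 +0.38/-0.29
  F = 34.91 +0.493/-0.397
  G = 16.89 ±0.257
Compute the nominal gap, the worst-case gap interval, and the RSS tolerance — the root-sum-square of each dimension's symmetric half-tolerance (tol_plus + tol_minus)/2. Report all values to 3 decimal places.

nominal=-36.090 wc=[-38.318,-33.959] rss=0.877

Stack each dimension's contribution:
  -A: nom -48.250 → Σnom=-48.250; wc +0.257/-0.350 → slack +0.257/-0.350; half-tol=0.303, Σhalf²=0.092112
  -B: nom -49.600 → Σnom=-97.850; wc +0.280/-0.314 → slack +0.537/-0.664; half-tol=0.297, Σhalf²=0.180321
  +C: nom +29.800 → Σnom=-68.050; wc +0.090/-0.090 → slack +0.627/-0.754; half-tol=0.090, Σhalf²=0.188421
  +D: nom +38.620 → Σnom=-29.430; wc +0.470/-0.434 → slack +1.097/-1.188; half-tol=0.452, Σhalf²=0.392725
  +E: nom +11.360 → Σnom=-18.070; wc +0.380/-0.290 → slack +1.477/-1.478; half-tol=0.335, Σhalf²=0.504950
  -F: nom -34.910 → Σnom=-52.980; wc +0.397/-0.493 → slack +1.874/-1.971; half-tol=0.445, Σhalf²=0.702975
  +G: nom +16.890 → Σnom=-36.090; wc +0.257/-0.257 → slack +2.131/-2.228; half-tol=0.257, Σhalf²=0.769024
Nominal = -36.090. Worst-case = [-36.090 - 2.228, -36.090 + 2.131] = [-38.318, -33.959]. RSS = √0.769024 = 0.877.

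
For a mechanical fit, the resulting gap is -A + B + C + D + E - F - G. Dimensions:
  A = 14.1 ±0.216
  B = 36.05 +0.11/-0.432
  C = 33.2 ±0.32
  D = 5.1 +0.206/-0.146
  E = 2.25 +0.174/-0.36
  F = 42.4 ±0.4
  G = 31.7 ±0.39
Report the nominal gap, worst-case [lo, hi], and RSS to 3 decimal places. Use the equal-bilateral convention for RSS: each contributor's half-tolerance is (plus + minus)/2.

nominal=-11.600 wc=[-13.864,-9.784] rss=0.798

Stack each dimension's contribution:
  -A: nom -14.100 → Σnom=-14.100; wc +0.216/-0.216 → slack +0.216/-0.216; half-tol=0.216, Σhalf²=0.046656
  +B: nom +36.050 → Σnom=21.950; wc +0.110/-0.432 → slack +0.326/-0.648; half-tol=0.271, Σhalf²=0.120097
  +C: nom +33.200 → Σnom=55.150; wc +0.320/-0.320 → slack +0.646/-0.968; half-tol=0.320, Σhalf²=0.222497
  +D: nom +5.100 → Σnom=60.250; wc +0.206/-0.146 → slack +0.852/-1.114; half-tol=0.176, Σhalf²=0.253473
  +E: nom +2.250 → Σnom=62.500; wc +0.174/-0.360 → slack +1.026/-1.474; half-tol=0.267, Σhalf²=0.324762
  -F: nom -42.400 → Σnom=20.100; wc +0.400/-0.400 → slack +1.426/-1.874; half-tol=0.400, Σhalf²=0.484762
  -G: nom -31.700 → Σnom=-11.600; wc +0.390/-0.390 → slack +1.816/-2.264; half-tol=0.390, Σhalf²=0.636862
Nominal = -11.600. Worst-case = [-11.600 - 2.264, -11.600 + 1.816] = [-13.864, -9.784]. RSS = √0.636862 = 0.798.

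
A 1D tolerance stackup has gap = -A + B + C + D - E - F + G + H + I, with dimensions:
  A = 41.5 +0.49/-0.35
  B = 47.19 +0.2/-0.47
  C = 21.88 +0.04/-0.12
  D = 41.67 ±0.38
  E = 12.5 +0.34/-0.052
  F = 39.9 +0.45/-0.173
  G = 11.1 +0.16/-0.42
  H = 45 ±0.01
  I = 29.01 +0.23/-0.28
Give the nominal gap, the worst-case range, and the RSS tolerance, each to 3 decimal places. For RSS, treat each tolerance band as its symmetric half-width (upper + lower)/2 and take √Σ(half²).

Stack each dimension's contribution:
  -A: nom -41.500 → Σnom=-41.500; wc +0.350/-0.490 → slack +0.350/-0.490; half-tol=0.420, Σhalf²=0.176400
  +B: nom +47.190 → Σnom=5.690; wc +0.200/-0.470 → slack +0.550/-0.960; half-tol=0.335, Σhalf²=0.288625
  +C: nom +21.880 → Σnom=27.570; wc +0.040/-0.120 → slack +0.590/-1.080; half-tol=0.080, Σhalf²=0.295025
  +D: nom +41.670 → Σnom=69.240; wc +0.380/-0.380 → slack +0.970/-1.460; half-tol=0.380, Σhalf²=0.439425
  -E: nom -12.500 → Σnom=56.740; wc +0.052/-0.340 → slack +1.022/-1.800; half-tol=0.196, Σhalf²=0.477841
  -F: nom -39.900 → Σnom=16.840; wc +0.173/-0.450 → slack +1.195/-2.250; half-tol=0.311, Σhalf²=0.574873
  +G: nom +11.100 → Σnom=27.940; wc +0.160/-0.420 → slack +1.355/-2.670; half-tol=0.290, Σhalf²=0.658973
  +H: nom +45.000 → Σnom=72.940; wc +0.010/-0.010 → slack +1.365/-2.680; half-tol=0.010, Σhalf²=0.659073
  +I: nom +29.010 → Σnom=101.950; wc +0.230/-0.280 → slack +1.595/-2.960; half-tol=0.255, Σhalf²=0.724098
Nominal = 101.950. Worst-case = [101.950 - 2.960, 101.950 + 1.595] = [98.990, 103.545]. RSS = √0.724098 = 0.851.

nominal=101.950 wc=[98.990,103.545] rss=0.851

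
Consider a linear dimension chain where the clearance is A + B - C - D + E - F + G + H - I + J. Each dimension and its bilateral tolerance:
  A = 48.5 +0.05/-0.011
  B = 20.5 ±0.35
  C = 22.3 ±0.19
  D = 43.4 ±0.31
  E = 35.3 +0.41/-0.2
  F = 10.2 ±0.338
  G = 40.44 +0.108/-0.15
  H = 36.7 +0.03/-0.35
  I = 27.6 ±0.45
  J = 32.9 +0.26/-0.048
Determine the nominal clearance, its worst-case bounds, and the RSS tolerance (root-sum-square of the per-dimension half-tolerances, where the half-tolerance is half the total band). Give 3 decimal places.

nominal=110.840 wc=[108.443,113.336] rss=0.861

Stack each dimension's contribution:
  +A: nom +48.500 → Σnom=48.500; wc +0.050/-0.011 → slack +0.050/-0.011; half-tol=0.030, Σhalf²=0.000930
  +B: nom +20.500 → Σnom=69.000; wc +0.350/-0.350 → slack +0.400/-0.361; half-tol=0.350, Σhalf²=0.123430
  -C: nom -22.300 → Σnom=46.700; wc +0.190/-0.190 → slack +0.590/-0.551; half-tol=0.190, Σhalf²=0.159530
  -D: nom -43.400 → Σnom=3.300; wc +0.310/-0.310 → slack +0.900/-0.861; half-tol=0.310, Σhalf²=0.255630
  +E: nom +35.300 → Σnom=38.600; wc +0.410/-0.200 → slack +1.310/-1.061; half-tol=0.305, Σhalf²=0.348655
  -F: nom -10.200 → Σnom=28.400; wc +0.338/-0.338 → slack +1.648/-1.399; half-tol=0.338, Σhalf²=0.462899
  +G: nom +40.440 → Σnom=68.840; wc +0.108/-0.150 → slack +1.756/-1.549; half-tol=0.129, Σhalf²=0.479540
  +H: nom +36.700 → Σnom=105.540; wc +0.030/-0.350 → slack +1.786/-1.899; half-tol=0.190, Σhalf²=0.515640
  -I: nom -27.600 → Σnom=77.940; wc +0.450/-0.450 → slack +2.236/-2.349; half-tol=0.450, Σhalf²=0.718140
  +J: nom +32.900 → Σnom=110.840; wc +0.260/-0.048 → slack +2.496/-2.397; half-tol=0.154, Σhalf²=0.741856
Nominal = 110.840. Worst-case = [110.840 - 2.397, 110.840 + 2.496] = [108.443, 113.336]. RSS = √0.741856 = 0.861.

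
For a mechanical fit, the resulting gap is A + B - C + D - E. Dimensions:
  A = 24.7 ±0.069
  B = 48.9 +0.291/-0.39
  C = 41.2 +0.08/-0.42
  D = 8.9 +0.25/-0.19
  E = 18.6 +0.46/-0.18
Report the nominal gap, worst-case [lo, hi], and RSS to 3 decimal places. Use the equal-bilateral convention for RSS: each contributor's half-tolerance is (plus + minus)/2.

nominal=22.700 wc=[21.511,23.910] rss=0.578

Stack each dimension's contribution:
  +A: nom +24.700 → Σnom=24.700; wc +0.069/-0.069 → slack +0.069/-0.069; half-tol=0.069, Σhalf²=0.004761
  +B: nom +48.900 → Σnom=73.600; wc +0.291/-0.390 → slack +0.360/-0.459; half-tol=0.341, Σhalf²=0.120701
  -C: nom -41.200 → Σnom=32.400; wc +0.420/-0.080 → slack +0.780/-0.539; half-tol=0.250, Σhalf²=0.183201
  +D: nom +8.900 → Σnom=41.300; wc +0.250/-0.190 → slack +1.030/-0.729; half-tol=0.220, Σhalf²=0.231601
  -E: nom -18.600 → Σnom=22.700; wc +0.180/-0.460 → slack +1.210/-1.189; half-tol=0.320, Σhalf²=0.334001
Nominal = 22.700. Worst-case = [22.700 - 1.189, 22.700 + 1.210] = [21.511, 23.910]. RSS = √0.334001 = 0.578.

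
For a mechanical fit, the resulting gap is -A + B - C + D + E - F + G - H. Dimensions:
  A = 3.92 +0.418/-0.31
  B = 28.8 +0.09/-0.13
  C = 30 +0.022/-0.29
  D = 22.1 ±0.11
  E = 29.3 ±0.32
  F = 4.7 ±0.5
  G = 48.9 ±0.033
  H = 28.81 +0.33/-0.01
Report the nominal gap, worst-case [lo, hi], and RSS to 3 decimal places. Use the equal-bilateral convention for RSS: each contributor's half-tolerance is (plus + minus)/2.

Stack each dimension's contribution:
  -A: nom -3.920 → Σnom=-3.920; wc +0.310/-0.418 → slack +0.310/-0.418; half-tol=0.364, Σhalf²=0.132496
  +B: nom +28.800 → Σnom=24.880; wc +0.090/-0.130 → slack +0.400/-0.548; half-tol=0.110, Σhalf²=0.144596
  -C: nom -30.000 → Σnom=-5.120; wc +0.290/-0.022 → slack +0.690/-0.570; half-tol=0.156, Σhalf²=0.168932
  +D: nom +22.100 → Σnom=16.980; wc +0.110/-0.110 → slack +0.800/-0.680; half-tol=0.110, Σhalf²=0.181032
  +E: nom +29.300 → Σnom=46.280; wc +0.320/-0.320 → slack +1.120/-1.000; half-tol=0.320, Σhalf²=0.283432
  -F: nom -4.700 → Σnom=41.580; wc +0.500/-0.500 → slack +1.620/-1.500; half-tol=0.500, Σhalf²=0.533432
  +G: nom +48.900 → Σnom=90.480; wc +0.033/-0.033 → slack +1.653/-1.533; half-tol=0.033, Σhalf²=0.534521
  -H: nom -28.810 → Σnom=61.670; wc +0.010/-0.330 → slack +1.663/-1.863; half-tol=0.170, Σhalf²=0.563421
Nominal = 61.670. Worst-case = [61.670 - 1.863, 61.670 + 1.663] = [59.807, 63.333]. RSS = √0.563421 = 0.751.

nominal=61.670 wc=[59.807,63.333] rss=0.751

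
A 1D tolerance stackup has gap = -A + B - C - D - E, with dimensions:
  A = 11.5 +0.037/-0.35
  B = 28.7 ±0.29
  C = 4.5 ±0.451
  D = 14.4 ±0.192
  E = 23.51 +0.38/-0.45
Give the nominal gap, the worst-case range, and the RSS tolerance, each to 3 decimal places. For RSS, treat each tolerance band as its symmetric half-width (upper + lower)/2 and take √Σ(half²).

nominal=-25.210 wc=[-26.560,-23.477] rss=0.731

Stack each dimension's contribution:
  -A: nom -11.500 → Σnom=-11.500; wc +0.350/-0.037 → slack +0.350/-0.037; half-tol=0.193, Σhalf²=0.037442
  +B: nom +28.700 → Σnom=17.200; wc +0.290/-0.290 → slack +0.640/-0.327; half-tol=0.290, Σhalf²=0.121542
  -C: nom -4.500 → Σnom=12.700; wc +0.451/-0.451 → slack +1.091/-0.778; half-tol=0.451, Σhalf²=0.324943
  -D: nom -14.400 → Σnom=-1.700; wc +0.192/-0.192 → slack +1.283/-0.970; half-tol=0.192, Σhalf²=0.361807
  -E: nom -23.510 → Σnom=-25.210; wc +0.450/-0.380 → slack +1.733/-1.350; half-tol=0.415, Σhalf²=0.534032
Nominal = -25.210. Worst-case = [-25.210 - 1.350, -25.210 + 1.733] = [-26.560, -23.477]. RSS = √0.534032 = 0.731.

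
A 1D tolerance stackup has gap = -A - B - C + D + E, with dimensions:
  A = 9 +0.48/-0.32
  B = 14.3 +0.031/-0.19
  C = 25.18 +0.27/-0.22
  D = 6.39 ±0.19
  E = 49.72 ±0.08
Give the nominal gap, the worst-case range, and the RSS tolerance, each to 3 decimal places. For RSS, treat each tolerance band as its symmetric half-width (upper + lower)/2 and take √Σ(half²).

Stack each dimension's contribution:
  -A: nom -9.000 → Σnom=-9.000; wc +0.320/-0.480 → slack +0.320/-0.480; half-tol=0.400, Σhalf²=0.160000
  -B: nom -14.300 → Σnom=-23.300; wc +0.190/-0.031 → slack +0.510/-0.511; half-tol=0.111, Σhalf²=0.172210
  -C: nom -25.180 → Σnom=-48.480; wc +0.220/-0.270 → slack +0.730/-0.781; half-tol=0.245, Σhalf²=0.232235
  +D: nom +6.390 → Σnom=-42.090; wc +0.190/-0.190 → slack +0.920/-0.971; half-tol=0.190, Σhalf²=0.268335
  +E: nom +49.720 → Σnom=7.630; wc +0.080/-0.080 → slack +1.000/-1.051; half-tol=0.080, Σhalf²=0.274735
Nominal = 7.630. Worst-case = [7.630 - 1.051, 7.630 + 1.000] = [6.579, 8.630]. RSS = √0.274735 = 0.524.

nominal=7.630 wc=[6.579,8.630] rss=0.524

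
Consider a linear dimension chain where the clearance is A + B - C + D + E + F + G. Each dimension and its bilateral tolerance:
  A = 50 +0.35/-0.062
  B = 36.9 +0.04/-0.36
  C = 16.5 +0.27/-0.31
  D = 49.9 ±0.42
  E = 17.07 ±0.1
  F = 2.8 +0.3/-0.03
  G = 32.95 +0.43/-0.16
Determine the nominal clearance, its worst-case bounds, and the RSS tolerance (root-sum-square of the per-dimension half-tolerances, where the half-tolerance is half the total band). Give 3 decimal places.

nominal=173.120 wc=[171.718,175.070] rss=0.684

Stack each dimension's contribution:
  +A: nom +50.000 → Σnom=50.000; wc +0.350/-0.062 → slack +0.350/-0.062; half-tol=0.206, Σhalf²=0.042436
  +B: nom +36.900 → Σnom=86.900; wc +0.040/-0.360 → slack +0.390/-0.422; half-tol=0.200, Σhalf²=0.082436
  -C: nom -16.500 → Σnom=70.400; wc +0.310/-0.270 → slack +0.700/-0.692; half-tol=0.290, Σhalf²=0.166536
  +D: nom +49.900 → Σnom=120.300; wc +0.420/-0.420 → slack +1.120/-1.112; half-tol=0.420, Σhalf²=0.342936
  +E: nom +17.070 → Σnom=137.370; wc +0.100/-0.100 → slack +1.220/-1.212; half-tol=0.100, Σhalf²=0.352936
  +F: nom +2.800 → Σnom=140.170; wc +0.300/-0.030 → slack +1.520/-1.242; half-tol=0.165, Σhalf²=0.380161
  +G: nom +32.950 → Σnom=173.120; wc +0.430/-0.160 → slack +1.950/-1.402; half-tol=0.295, Σhalf²=0.467186
Nominal = 173.120. Worst-case = [173.120 - 1.402, 173.120 + 1.950] = [171.718, 175.070]. RSS = √0.467186 = 0.684.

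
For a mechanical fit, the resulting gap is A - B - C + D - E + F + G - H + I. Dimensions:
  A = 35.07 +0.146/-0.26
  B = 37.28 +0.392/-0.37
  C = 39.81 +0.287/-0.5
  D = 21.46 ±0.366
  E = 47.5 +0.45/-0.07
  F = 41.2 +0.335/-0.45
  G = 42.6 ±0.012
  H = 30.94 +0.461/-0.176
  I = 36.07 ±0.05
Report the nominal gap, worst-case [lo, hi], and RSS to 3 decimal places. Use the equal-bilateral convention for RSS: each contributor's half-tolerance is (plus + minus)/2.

Stack each dimension's contribution:
  +A: nom +35.070 → Σnom=35.070; wc +0.146/-0.260 → slack +0.146/-0.260; half-tol=0.203, Σhalf²=0.041209
  -B: nom -37.280 → Σnom=-2.210; wc +0.370/-0.392 → slack +0.516/-0.652; half-tol=0.381, Σhalf²=0.186370
  -C: nom -39.810 → Σnom=-42.020; wc +0.500/-0.287 → slack +1.016/-0.939; half-tol=0.393, Σhalf²=0.341212
  +D: nom +21.460 → Σnom=-20.560; wc +0.366/-0.366 → slack +1.382/-1.305; half-tol=0.366, Σhalf²=0.475168
  -E: nom -47.500 → Σnom=-68.060; wc +0.070/-0.450 → slack +1.452/-1.755; half-tol=0.260, Σhalf²=0.542768
  +F: nom +41.200 → Σnom=-26.860; wc +0.335/-0.450 → slack +1.787/-2.205; half-tol=0.393, Σhalf²=0.696824
  +G: nom +42.600 → Σnom=15.740; wc +0.012/-0.012 → slack +1.799/-2.217; half-tol=0.012, Σhalf²=0.696968
  -H: nom -30.940 → Σnom=-15.200; wc +0.176/-0.461 → slack +1.975/-2.678; half-tol=0.319, Σhalf²=0.798411
  +I: nom +36.070 → Σnom=20.870; wc +0.050/-0.050 → slack +2.025/-2.728; half-tol=0.050, Σhalf²=0.800911
Nominal = 20.870. Worst-case = [20.870 - 2.728, 20.870 + 2.025] = [18.142, 22.895]. RSS = √0.800911 = 0.895.

nominal=20.870 wc=[18.142,22.895] rss=0.895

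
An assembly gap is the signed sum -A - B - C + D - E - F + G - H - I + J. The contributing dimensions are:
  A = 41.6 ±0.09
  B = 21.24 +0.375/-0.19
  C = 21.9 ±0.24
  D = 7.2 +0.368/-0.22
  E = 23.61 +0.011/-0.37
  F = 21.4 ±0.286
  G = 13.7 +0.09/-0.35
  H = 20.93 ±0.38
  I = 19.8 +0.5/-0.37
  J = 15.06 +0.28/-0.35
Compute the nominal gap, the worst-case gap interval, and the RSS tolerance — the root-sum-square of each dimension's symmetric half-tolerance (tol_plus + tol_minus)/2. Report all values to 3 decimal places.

nominal=-134.520 wc=[-137.322,-131.856] rss=0.912

Stack each dimension's contribution:
  -A: nom -41.600 → Σnom=-41.600; wc +0.090/-0.090 → slack +0.090/-0.090; half-tol=0.090, Σhalf²=0.008100
  -B: nom -21.240 → Σnom=-62.840; wc +0.190/-0.375 → slack +0.280/-0.465; half-tol=0.282, Σhalf²=0.087906
  -C: nom -21.900 → Σnom=-84.740; wc +0.240/-0.240 → slack +0.520/-0.705; half-tol=0.240, Σhalf²=0.145506
  +D: nom +7.200 → Σnom=-77.540; wc +0.368/-0.220 → slack +0.888/-0.925; half-tol=0.294, Σhalf²=0.231942
  -E: nom -23.610 → Σnom=-101.150; wc +0.370/-0.011 → slack +1.258/-0.936; half-tol=0.191, Σhalf²=0.268232
  -F: nom -21.400 → Σnom=-122.550; wc +0.286/-0.286 → slack +1.544/-1.222; half-tol=0.286, Σhalf²=0.350028
  +G: nom +13.700 → Σnom=-108.850; wc +0.090/-0.350 → slack +1.634/-1.572; half-tol=0.220, Σhalf²=0.398428
  -H: nom -20.930 → Σnom=-129.780; wc +0.380/-0.380 → slack +2.014/-1.952; half-tol=0.380, Σhalf²=0.542828
  -I: nom -19.800 → Σnom=-149.580; wc +0.370/-0.500 → slack +2.384/-2.452; half-tol=0.435, Σhalf²=0.732053
  +J: nom +15.060 → Σnom=-134.520; wc +0.280/-0.350 → slack +2.664/-2.802; half-tol=0.315, Σhalf²=0.831278
Nominal = -134.520. Worst-case = [-134.520 - 2.802, -134.520 + 2.664] = [-137.322, -131.856]. RSS = √0.831278 = 0.912.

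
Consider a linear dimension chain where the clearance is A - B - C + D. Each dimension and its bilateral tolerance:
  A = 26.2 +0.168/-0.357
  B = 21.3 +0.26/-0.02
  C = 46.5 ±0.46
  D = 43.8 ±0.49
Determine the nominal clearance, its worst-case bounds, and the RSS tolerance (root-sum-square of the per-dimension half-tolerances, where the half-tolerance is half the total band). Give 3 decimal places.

nominal=2.200 wc=[0.633,3.338] rss=0.735

Stack each dimension's contribution:
  +A: nom +26.200 → Σnom=26.200; wc +0.168/-0.357 → slack +0.168/-0.357; half-tol=0.263, Σhalf²=0.068906
  -B: nom -21.300 → Σnom=4.900; wc +0.020/-0.260 → slack +0.188/-0.617; half-tol=0.140, Σhalf²=0.088506
  -C: nom -46.500 → Σnom=-41.600; wc +0.460/-0.460 → slack +0.648/-1.077; half-tol=0.460, Σhalf²=0.300106
  +D: nom +43.800 → Σnom=2.200; wc +0.490/-0.490 → slack +1.138/-1.567; half-tol=0.490, Σhalf²=0.540206
Nominal = 2.200. Worst-case = [2.200 - 1.567, 2.200 + 1.138] = [0.633, 3.338]. RSS = √0.540206 = 0.735.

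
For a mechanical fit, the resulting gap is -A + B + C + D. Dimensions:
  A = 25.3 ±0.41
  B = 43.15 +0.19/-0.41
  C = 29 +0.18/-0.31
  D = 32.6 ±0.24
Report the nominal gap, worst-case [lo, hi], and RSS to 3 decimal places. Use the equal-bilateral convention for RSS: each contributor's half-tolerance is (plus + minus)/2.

Stack each dimension's contribution:
  -A: nom -25.300 → Σnom=-25.300; wc +0.410/-0.410 → slack +0.410/-0.410; half-tol=0.410, Σhalf²=0.168100
  +B: nom +43.150 → Σnom=17.850; wc +0.190/-0.410 → slack +0.600/-0.820; half-tol=0.300, Σhalf²=0.258100
  +C: nom +29.000 → Σnom=46.850; wc +0.180/-0.310 → slack +0.780/-1.130; half-tol=0.245, Σhalf²=0.318125
  +D: nom +32.600 → Σnom=79.450; wc +0.240/-0.240 → slack +1.020/-1.370; half-tol=0.240, Σhalf²=0.375725
Nominal = 79.450. Worst-case = [79.450 - 1.370, 79.450 + 1.020] = [78.080, 80.470]. RSS = √0.375725 = 0.613.

nominal=79.450 wc=[78.080,80.470] rss=0.613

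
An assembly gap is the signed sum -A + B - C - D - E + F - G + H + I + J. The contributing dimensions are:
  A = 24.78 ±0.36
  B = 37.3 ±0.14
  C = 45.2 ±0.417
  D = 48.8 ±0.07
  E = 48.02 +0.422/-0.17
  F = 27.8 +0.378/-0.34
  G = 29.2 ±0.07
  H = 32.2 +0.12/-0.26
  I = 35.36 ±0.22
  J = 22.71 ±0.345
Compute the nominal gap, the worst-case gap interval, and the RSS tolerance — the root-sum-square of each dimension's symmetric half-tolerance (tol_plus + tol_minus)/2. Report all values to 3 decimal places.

Stack each dimension's contribution:
  -A: nom -24.780 → Σnom=-24.780; wc +0.360/-0.360 → slack +0.360/-0.360; half-tol=0.360, Σhalf²=0.129600
  +B: nom +37.300 → Σnom=12.520; wc +0.140/-0.140 → slack +0.500/-0.500; half-tol=0.140, Σhalf²=0.149200
  -C: nom -45.200 → Σnom=-32.680; wc +0.417/-0.417 → slack +0.917/-0.917; half-tol=0.417, Σhalf²=0.323089
  -D: nom -48.800 → Σnom=-81.480; wc +0.070/-0.070 → slack +0.987/-0.987; half-tol=0.070, Σhalf²=0.327989
  -E: nom -48.020 → Σnom=-129.500; wc +0.170/-0.422 → slack +1.157/-1.409; half-tol=0.296, Σhalf²=0.415605
  +F: nom +27.800 → Σnom=-101.700; wc +0.378/-0.340 → slack +1.535/-1.749; half-tol=0.359, Σhalf²=0.544486
  -G: nom -29.200 → Σnom=-130.900; wc +0.070/-0.070 → slack +1.605/-1.819; half-tol=0.070, Σhalf²=0.549386
  +H: nom +32.200 → Σnom=-98.700; wc +0.120/-0.260 → slack +1.725/-2.079; half-tol=0.190, Σhalf²=0.585486
  +I: nom +35.360 → Σnom=-63.340; wc +0.220/-0.220 → slack +1.945/-2.299; half-tol=0.220, Σhalf²=0.633886
  +J: nom +22.710 → Σnom=-40.630; wc +0.345/-0.345 → slack +2.290/-2.644; half-tol=0.345, Σhalf²=0.752911
Nominal = -40.630. Worst-case = [-40.630 - 2.644, -40.630 + 2.290] = [-43.274, -38.340]. RSS = √0.752911 = 0.868.

nominal=-40.630 wc=[-43.274,-38.340] rss=0.868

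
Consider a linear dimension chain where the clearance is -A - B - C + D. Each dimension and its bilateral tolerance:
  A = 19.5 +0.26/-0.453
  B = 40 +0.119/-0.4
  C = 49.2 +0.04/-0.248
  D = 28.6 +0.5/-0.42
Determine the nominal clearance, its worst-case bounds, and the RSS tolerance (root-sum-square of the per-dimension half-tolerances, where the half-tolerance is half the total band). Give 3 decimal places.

nominal=-80.100 wc=[-80.939,-78.499] rss=0.653

Stack each dimension's contribution:
  -A: nom -19.500 → Σnom=-19.500; wc +0.453/-0.260 → slack +0.453/-0.260; half-tol=0.357, Σhalf²=0.127092
  -B: nom -40.000 → Σnom=-59.500; wc +0.400/-0.119 → slack +0.853/-0.379; half-tol=0.260, Σhalf²=0.194433
  -C: nom -49.200 → Σnom=-108.700; wc +0.248/-0.040 → slack +1.101/-0.419; half-tol=0.144, Σhalf²=0.215169
  +D: nom +28.600 → Σnom=-80.100; wc +0.500/-0.420 → slack +1.601/-0.839; half-tol=0.460, Σhalf²=0.426768
Nominal = -80.100. Worst-case = [-80.100 - 0.839, -80.100 + 1.601] = [-80.939, -78.499]. RSS = √0.426768 = 0.653.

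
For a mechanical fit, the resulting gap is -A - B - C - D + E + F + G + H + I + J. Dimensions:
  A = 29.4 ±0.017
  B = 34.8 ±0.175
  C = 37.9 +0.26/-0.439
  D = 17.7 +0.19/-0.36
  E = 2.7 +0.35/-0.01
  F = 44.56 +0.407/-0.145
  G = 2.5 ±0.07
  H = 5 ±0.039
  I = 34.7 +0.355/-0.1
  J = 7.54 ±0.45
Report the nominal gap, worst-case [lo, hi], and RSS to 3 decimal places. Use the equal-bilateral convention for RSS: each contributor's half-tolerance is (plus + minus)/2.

nominal=-22.800 wc=[-24.256,-20.138] rss=0.773

Stack each dimension's contribution:
  -A: nom -29.400 → Σnom=-29.400; wc +0.017/-0.017 → slack +0.017/-0.017; half-tol=0.017, Σhalf²=0.000289
  -B: nom -34.800 → Σnom=-64.200; wc +0.175/-0.175 → slack +0.192/-0.192; half-tol=0.175, Σhalf²=0.030914
  -C: nom -37.900 → Σnom=-102.100; wc +0.439/-0.260 → slack +0.631/-0.452; half-tol=0.350, Σhalf²=0.153064
  -D: nom -17.700 → Σnom=-119.800; wc +0.360/-0.190 → slack +0.991/-0.642; half-tol=0.275, Σhalf²=0.228689
  +E: nom +2.700 → Σnom=-117.100; wc +0.350/-0.010 → slack +1.341/-0.652; half-tol=0.180, Σhalf²=0.261089
  +F: nom +44.560 → Σnom=-72.540; wc +0.407/-0.145 → slack +1.748/-0.797; half-tol=0.276, Σhalf²=0.337265
  +G: nom +2.500 → Σnom=-70.040; wc +0.070/-0.070 → slack +1.818/-0.867; half-tol=0.070, Σhalf²=0.342165
  +H: nom +5.000 → Σnom=-65.040; wc +0.039/-0.039 → slack +1.857/-0.906; half-tol=0.039, Σhalf²=0.343686
  +I: nom +34.700 → Σnom=-30.340; wc +0.355/-0.100 → slack +2.212/-1.006; half-tol=0.227, Σhalf²=0.395442
  +J: nom +7.540 → Σnom=-22.800; wc +0.450/-0.450 → slack +2.662/-1.456; half-tol=0.450, Σhalf²=0.597943
Nominal = -22.800. Worst-case = [-22.800 - 1.456, -22.800 + 2.662] = [-24.256, -20.138]. RSS = √0.597943 = 0.773.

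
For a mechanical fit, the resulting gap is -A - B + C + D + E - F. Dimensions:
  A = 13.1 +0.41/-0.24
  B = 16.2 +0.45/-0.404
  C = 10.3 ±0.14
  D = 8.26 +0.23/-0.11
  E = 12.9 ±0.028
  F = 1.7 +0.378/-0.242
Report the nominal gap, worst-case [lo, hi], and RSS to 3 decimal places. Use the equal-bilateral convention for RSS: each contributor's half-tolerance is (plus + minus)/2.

Stack each dimension's contribution:
  -A: nom -13.100 → Σnom=-13.100; wc +0.240/-0.410 → slack +0.240/-0.410; half-tol=0.325, Σhalf²=0.105625
  -B: nom -16.200 → Σnom=-29.300; wc +0.404/-0.450 → slack +0.644/-0.860; half-tol=0.427, Σhalf²=0.287954
  +C: nom +10.300 → Σnom=-19.000; wc +0.140/-0.140 → slack +0.784/-1.000; half-tol=0.140, Σhalf²=0.307554
  +D: nom +8.260 → Σnom=-10.740; wc +0.230/-0.110 → slack +1.014/-1.110; half-tol=0.170, Σhalf²=0.336454
  +E: nom +12.900 → Σnom=2.160; wc +0.028/-0.028 → slack +1.042/-1.138; half-tol=0.028, Σhalf²=0.337238
  -F: nom -1.700 → Σnom=0.460; wc +0.242/-0.378 → slack +1.284/-1.516; half-tol=0.310, Σhalf²=0.433338
Nominal = 0.460. Worst-case = [0.460 - 1.516, 0.460 + 1.284] = [-1.056, 1.744]. RSS = √0.433338 = 0.658.

nominal=0.460 wc=[-1.056,1.744] rss=0.658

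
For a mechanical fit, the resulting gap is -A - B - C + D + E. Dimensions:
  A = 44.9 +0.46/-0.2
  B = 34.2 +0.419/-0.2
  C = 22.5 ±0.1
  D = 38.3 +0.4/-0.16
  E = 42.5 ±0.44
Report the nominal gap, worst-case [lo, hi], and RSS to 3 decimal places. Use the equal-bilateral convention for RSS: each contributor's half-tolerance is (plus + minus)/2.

nominal=-20.800 wc=[-22.379,-19.460] rss=0.698

Stack each dimension's contribution:
  -A: nom -44.900 → Σnom=-44.900; wc +0.200/-0.460 → slack +0.200/-0.460; half-tol=0.330, Σhalf²=0.108900
  -B: nom -34.200 → Σnom=-79.100; wc +0.200/-0.419 → slack +0.400/-0.879; half-tol=0.309, Σhalf²=0.204690
  -C: nom -22.500 → Σnom=-101.600; wc +0.100/-0.100 → slack +0.500/-0.979; half-tol=0.100, Σhalf²=0.214690
  +D: nom +38.300 → Σnom=-63.300; wc +0.400/-0.160 → slack +0.900/-1.139; half-tol=0.280, Σhalf²=0.293090
  +E: nom +42.500 → Σnom=-20.800; wc +0.440/-0.440 → slack +1.340/-1.579; half-tol=0.440, Σhalf²=0.486690
Nominal = -20.800. Worst-case = [-20.800 - 1.579, -20.800 + 1.340] = [-22.379, -19.460]. RSS = √0.486690 = 0.698.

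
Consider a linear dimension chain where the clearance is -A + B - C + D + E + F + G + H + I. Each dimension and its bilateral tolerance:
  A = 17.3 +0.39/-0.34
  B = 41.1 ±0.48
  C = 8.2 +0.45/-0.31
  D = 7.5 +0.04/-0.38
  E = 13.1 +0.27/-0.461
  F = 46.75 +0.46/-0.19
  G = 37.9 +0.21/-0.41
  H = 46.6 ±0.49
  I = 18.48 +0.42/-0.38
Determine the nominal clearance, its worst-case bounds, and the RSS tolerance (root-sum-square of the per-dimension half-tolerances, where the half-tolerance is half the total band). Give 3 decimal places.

nominal=185.930 wc=[182.299,188.950] rss=1.135

Stack each dimension's contribution:
  -A: nom -17.300 → Σnom=-17.300; wc +0.340/-0.390 → slack +0.340/-0.390; half-tol=0.365, Σhalf²=0.133225
  +B: nom +41.100 → Σnom=23.800; wc +0.480/-0.480 → slack +0.820/-0.870; half-tol=0.480, Σhalf²=0.363625
  -C: nom -8.200 → Σnom=15.600; wc +0.310/-0.450 → slack +1.130/-1.320; half-tol=0.380, Σhalf²=0.508025
  +D: nom +7.500 → Σnom=23.100; wc +0.040/-0.380 → slack +1.170/-1.700; half-tol=0.210, Σhalf²=0.552125
  +E: nom +13.100 → Σnom=36.200; wc +0.270/-0.461 → slack +1.440/-2.161; half-tol=0.366, Σhalf²=0.685715
  +F: nom +46.750 → Σnom=82.950; wc +0.460/-0.190 → slack +1.900/-2.351; half-tol=0.325, Σhalf²=0.791340
  +G: nom +37.900 → Σnom=120.850; wc +0.210/-0.410 → slack +2.110/-2.761; half-tol=0.310, Σhalf²=0.887440
  +H: nom +46.600 → Σnom=167.450; wc +0.490/-0.490 → slack +2.600/-3.251; half-tol=0.490, Σhalf²=1.127540
  +I: nom +18.480 → Σnom=185.930; wc +0.420/-0.380 → slack +3.020/-3.631; half-tol=0.400, Σhalf²=1.287540
Nominal = 185.930. Worst-case = [185.930 - 3.631, 185.930 + 3.020] = [182.299, 188.950]. RSS = √1.287540 = 1.135.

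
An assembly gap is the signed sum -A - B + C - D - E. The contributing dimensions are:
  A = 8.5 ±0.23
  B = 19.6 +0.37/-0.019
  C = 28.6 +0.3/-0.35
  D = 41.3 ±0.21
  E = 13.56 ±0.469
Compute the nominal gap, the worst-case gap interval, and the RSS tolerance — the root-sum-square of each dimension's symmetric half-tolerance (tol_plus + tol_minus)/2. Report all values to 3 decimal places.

nominal=-54.360 wc=[-55.989,-53.132] rss=0.679

Stack each dimension's contribution:
  -A: nom -8.500 → Σnom=-8.500; wc +0.230/-0.230 → slack +0.230/-0.230; half-tol=0.230, Σhalf²=0.052900
  -B: nom -19.600 → Σnom=-28.100; wc +0.019/-0.370 → slack +0.249/-0.600; half-tol=0.195, Σhalf²=0.090730
  +C: nom +28.600 → Σnom=0.500; wc +0.300/-0.350 → slack +0.549/-0.950; half-tol=0.325, Σhalf²=0.196355
  -D: nom -41.300 → Σnom=-40.800; wc +0.210/-0.210 → slack +0.759/-1.160; half-tol=0.210, Σhalf²=0.240455
  -E: nom -13.560 → Σnom=-54.360; wc +0.469/-0.469 → slack +1.228/-1.629; half-tol=0.469, Σhalf²=0.460416
Nominal = -54.360. Worst-case = [-54.360 - 1.629, -54.360 + 1.228] = [-55.989, -53.132]. RSS = √0.460416 = 0.679.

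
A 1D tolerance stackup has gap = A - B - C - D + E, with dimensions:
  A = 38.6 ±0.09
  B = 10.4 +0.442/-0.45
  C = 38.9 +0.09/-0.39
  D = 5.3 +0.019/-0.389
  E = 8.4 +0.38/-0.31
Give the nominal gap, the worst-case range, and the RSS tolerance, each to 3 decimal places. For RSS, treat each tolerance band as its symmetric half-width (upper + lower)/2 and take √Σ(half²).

Stack each dimension's contribution:
  +A: nom +38.600 → Σnom=38.600; wc +0.090/-0.090 → slack +0.090/-0.090; half-tol=0.090, Σhalf²=0.008100
  -B: nom -10.400 → Σnom=28.200; wc +0.450/-0.442 → slack +0.540/-0.532; half-tol=0.446, Σhalf²=0.207016
  -C: nom -38.900 → Σnom=-10.700; wc +0.390/-0.090 → slack +0.930/-0.622; half-tol=0.240, Σhalf²=0.264616
  -D: nom -5.300 → Σnom=-16.000; wc +0.389/-0.019 → slack +1.319/-0.641; half-tol=0.204, Σhalf²=0.306232
  +E: nom +8.400 → Σnom=-7.600; wc +0.380/-0.310 → slack +1.699/-0.951; half-tol=0.345, Σhalf²=0.425257
Nominal = -7.600. Worst-case = [-7.600 - 0.951, -7.600 + 1.699] = [-8.551, -5.901]. RSS = √0.425257 = 0.652.

nominal=-7.600 wc=[-8.551,-5.901] rss=0.652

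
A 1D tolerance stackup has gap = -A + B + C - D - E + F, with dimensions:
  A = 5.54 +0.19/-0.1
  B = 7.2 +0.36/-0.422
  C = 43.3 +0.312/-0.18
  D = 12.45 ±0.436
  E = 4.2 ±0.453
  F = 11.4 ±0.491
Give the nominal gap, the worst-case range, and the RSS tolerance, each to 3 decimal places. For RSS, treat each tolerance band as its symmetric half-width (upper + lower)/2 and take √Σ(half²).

Stack each dimension's contribution:
  -A: nom -5.540 → Σnom=-5.540; wc +0.100/-0.190 → slack +0.100/-0.190; half-tol=0.145, Σhalf²=0.021025
  +B: nom +7.200 → Σnom=1.660; wc +0.360/-0.422 → slack +0.460/-0.612; half-tol=0.391, Σhalf²=0.173906
  +C: nom +43.300 → Σnom=44.960; wc +0.312/-0.180 → slack +0.772/-0.792; half-tol=0.246, Σhalf²=0.234422
  -D: nom -12.450 → Σnom=32.510; wc +0.436/-0.436 → slack +1.208/-1.228; half-tol=0.436, Σhalf²=0.424518
  -E: nom -4.200 → Σnom=28.310; wc +0.453/-0.453 → slack +1.661/-1.681; half-tol=0.453, Σhalf²=0.629727
  +F: nom +11.400 → Σnom=39.710; wc +0.491/-0.491 → slack +2.152/-2.172; half-tol=0.491, Σhalf²=0.870808
Nominal = 39.710. Worst-case = [39.710 - 2.172, 39.710 + 2.152] = [37.538, 41.862]. RSS = √0.870808 = 0.933.

nominal=39.710 wc=[37.538,41.862] rss=0.933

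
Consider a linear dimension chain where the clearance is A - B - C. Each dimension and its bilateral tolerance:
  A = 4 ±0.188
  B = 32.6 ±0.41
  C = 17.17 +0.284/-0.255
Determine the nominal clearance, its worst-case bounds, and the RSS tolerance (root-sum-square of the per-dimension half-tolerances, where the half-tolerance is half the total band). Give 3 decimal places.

nominal=-45.770 wc=[-46.652,-44.917] rss=0.525

Stack each dimension's contribution:
  +A: nom +4.000 → Σnom=4.000; wc +0.188/-0.188 → slack +0.188/-0.188; half-tol=0.188, Σhalf²=0.035344
  -B: nom -32.600 → Σnom=-28.600; wc +0.410/-0.410 → slack +0.598/-0.598; half-tol=0.410, Σhalf²=0.203444
  -C: nom -17.170 → Σnom=-45.770; wc +0.255/-0.284 → slack +0.853/-0.882; half-tol=0.269, Σhalf²=0.276074
Nominal = -45.770. Worst-case = [-45.770 - 0.882, -45.770 + 0.853] = [-46.652, -44.917]. RSS = √0.276074 = 0.525.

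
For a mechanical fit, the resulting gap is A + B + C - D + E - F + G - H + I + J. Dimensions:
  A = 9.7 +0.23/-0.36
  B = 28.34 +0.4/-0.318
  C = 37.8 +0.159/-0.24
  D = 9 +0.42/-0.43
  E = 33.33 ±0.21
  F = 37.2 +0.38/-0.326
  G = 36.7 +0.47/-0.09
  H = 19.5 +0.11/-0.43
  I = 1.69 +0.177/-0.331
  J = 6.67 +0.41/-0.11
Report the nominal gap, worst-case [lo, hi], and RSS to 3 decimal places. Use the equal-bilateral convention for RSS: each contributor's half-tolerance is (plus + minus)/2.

Stack each dimension's contribution:
  +A: nom +9.700 → Σnom=9.700; wc +0.230/-0.360 → slack +0.230/-0.360; half-tol=0.295, Σhalf²=0.087025
  +B: nom +28.340 → Σnom=38.040; wc +0.400/-0.318 → slack +0.630/-0.678; half-tol=0.359, Σhalf²=0.215906
  +C: nom +37.800 → Σnom=75.840; wc +0.159/-0.240 → slack +0.789/-0.918; half-tol=0.200, Σhalf²=0.255706
  -D: nom -9.000 → Σnom=66.840; wc +0.430/-0.420 → slack +1.219/-1.338; half-tol=0.425, Σhalf²=0.436331
  +E: nom +33.330 → Σnom=100.170; wc +0.210/-0.210 → slack +1.429/-1.548; half-tol=0.210, Σhalf²=0.480431
  -F: nom -37.200 → Σnom=62.970; wc +0.326/-0.380 → slack +1.755/-1.928; half-tol=0.353, Σhalf²=0.605040
  +G: nom +36.700 → Σnom=99.670; wc +0.470/-0.090 → slack +2.225/-2.018; half-tol=0.280, Σhalf²=0.683440
  -H: nom -19.500 → Σnom=80.170; wc +0.430/-0.110 → slack +2.655/-2.128; half-tol=0.270, Σhalf²=0.756340
  +I: nom +1.690 → Σnom=81.860; wc +0.177/-0.331 → slack +2.832/-2.459; half-tol=0.254, Σhalf²=0.820856
  +J: nom +6.670 → Σnom=88.530; wc +0.410/-0.110 → slack +3.242/-2.569; half-tol=0.260, Σhalf²=0.888456
Nominal = 88.530. Worst-case = [88.530 - 2.569, 88.530 + 3.242] = [85.961, 91.772]. RSS = √0.888456 = 0.943.

nominal=88.530 wc=[85.961,91.772] rss=0.943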